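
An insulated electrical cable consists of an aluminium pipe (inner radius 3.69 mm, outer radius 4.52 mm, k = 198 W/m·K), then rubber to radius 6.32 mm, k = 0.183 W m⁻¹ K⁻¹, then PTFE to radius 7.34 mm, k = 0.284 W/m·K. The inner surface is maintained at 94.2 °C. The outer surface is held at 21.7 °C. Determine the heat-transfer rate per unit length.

Resistance network (inner→outer):
  R'_aluminium = ln(0.00452/0.00369)/(2πk) = 0.2029/(2π·198) = 1.631×10^-4 m·K/W
  R'_rubber = ln(0.00632/0.00452)/(2πk) = 0.3352/(2π·0.183) = 0.2915 m·K/W
  R'_PTFE = ln(0.00734/0.00632)/(2πk) = 0.1496/(2π·0.284) = 0.08385 m·K/W
ΣR = 1.631×10^-4 + 0.2915 + 0.08385 = 0.3755 m·K/W
Q' = ΔT/ΣR = (94.2 °C − 21.7 °C)/0.3755 = 193 W/m

Q' = 193 W/m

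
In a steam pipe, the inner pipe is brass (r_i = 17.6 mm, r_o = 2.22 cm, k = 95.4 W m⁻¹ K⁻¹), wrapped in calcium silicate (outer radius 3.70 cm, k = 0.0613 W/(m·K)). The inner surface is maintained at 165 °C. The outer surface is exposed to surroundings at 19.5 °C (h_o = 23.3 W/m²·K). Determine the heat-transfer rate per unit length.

Series thermal resistances, inner to outer:
  R'_brass = ln(0.0222/0.0176)/(2πk) = 0.2322/(2π·95.4) = 3.874×10^-4 m·K/W
  R'_calcium silicate = ln(0.0370/0.0222)/(2πk) = 0.5108/(2π·0.0613) = 1.326 m·K/W
  R'_conv,out = 1/(2πr h) = 1/(2π·0.0370·23.3) = 0.1846 m·K/W
ΣR = 3.874×10^-4 + 1.326 + 0.1846 = 1.511 m·K/W
Q' = ΔT/ΣR = (165 °C − 19.5 °C)/1.511 = 96.3 W/m

Q' = 96.3 W/m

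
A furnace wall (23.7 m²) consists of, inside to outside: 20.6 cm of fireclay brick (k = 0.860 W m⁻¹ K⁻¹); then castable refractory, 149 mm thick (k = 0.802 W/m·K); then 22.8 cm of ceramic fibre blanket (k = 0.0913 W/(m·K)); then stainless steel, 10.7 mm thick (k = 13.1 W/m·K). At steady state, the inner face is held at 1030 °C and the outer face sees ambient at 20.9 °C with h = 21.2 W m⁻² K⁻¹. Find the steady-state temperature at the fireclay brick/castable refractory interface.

Series thermal resistances, inner to outer:
  R_fireclay brick = L/(kA) = 0.206/(0.860·23.7) = 0.01011 K/W
  R_castable refractory = L/(kA) = 0.149/(0.802·23.7) = 0.007839 K/W
  R_ceramic fibre blanket = L/(kA) = 0.228/(0.0913·23.7) = 0.1054 K/W
  R_stainless steel = L/(kA) = 0.0107/(13.1·23.7) = 3.446×10^-5 K/W
  R_conv,out = 1/(hA) = 1/(21.2·23.7) = 0.001990 K/W
ΣR = 0.01011 + 0.007839 + 0.1054 + 3.446×10^-5 + 0.001990 = 0.1254 K/W
Q = ΔT/ΣR = (1030 °C − 20.9 °C)/0.1254 = 8047 W
From the inner boundary to the fireclay brick/castable refractory interface, ΣR_partial = 0.01011 K/W.
T_interface = T_in − Q·ΣR_partial = 1030 °C − (8047)(0.01011) = 949 °C

T = 949 °C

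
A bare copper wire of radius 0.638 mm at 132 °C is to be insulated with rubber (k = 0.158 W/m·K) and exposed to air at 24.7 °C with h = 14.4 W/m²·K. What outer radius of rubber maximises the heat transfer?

For a cylinder, r_cr = k_ins/h = 0.158/14.4 = 0.0110 m = 1.10 cm

r_cr = 1.10 cm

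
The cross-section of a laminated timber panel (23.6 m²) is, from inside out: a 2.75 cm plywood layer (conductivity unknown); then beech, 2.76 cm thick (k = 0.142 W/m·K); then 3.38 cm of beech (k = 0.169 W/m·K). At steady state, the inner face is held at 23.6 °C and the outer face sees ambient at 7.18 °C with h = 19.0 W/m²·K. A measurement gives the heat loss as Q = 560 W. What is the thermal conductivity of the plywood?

ΣR = ΔT/Q = |23.6 − 7.18|/560 = 0.02932 K/W
Known resistances:
  R_beech = L/(kA) = 0.0276/(0.142·23.6) = 0.008236 K/W
  R_beech = L/(kA) = 0.0338/(0.169·23.6) = 0.008475 K/W
  R_conv,out = 1/(hA) = 1/(19.0·23.6) = 0.002230 K/W
R_plywood = ΣR − ΣR_known = 0.02932 − 0.01894 = 0.01038 K/W
L/(kA) = 0.01038 ⇒ k = 0.0275/(0.01038·23.6) = 0.112 W/m·K

k = 0.112 W/m·K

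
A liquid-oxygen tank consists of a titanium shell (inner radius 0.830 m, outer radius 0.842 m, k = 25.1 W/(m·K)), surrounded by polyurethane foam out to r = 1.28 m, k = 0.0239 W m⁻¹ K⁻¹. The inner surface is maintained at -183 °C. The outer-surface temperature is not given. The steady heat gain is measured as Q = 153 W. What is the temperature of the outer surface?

T_out = 24.0 °C

Sum the resistances:
  R_titanium = (1/0.830 − 1/0.842)/(4πk) = 0.01717/(4π·25.1) = 5.444×10^-5 K/W
  R_polyurethane foam = (1/0.842 − 1/1.28)/(4πk) = 0.4064/(4π·0.0239) = 1.353 K/W
ΣR = 1.353 K/W
ΔT = Q·ΣR = 153 × 1.353 = 207.0 K
Heat flows inward, so T_out = T_in + ΔT = -183 + 207.0 = 24.0 °C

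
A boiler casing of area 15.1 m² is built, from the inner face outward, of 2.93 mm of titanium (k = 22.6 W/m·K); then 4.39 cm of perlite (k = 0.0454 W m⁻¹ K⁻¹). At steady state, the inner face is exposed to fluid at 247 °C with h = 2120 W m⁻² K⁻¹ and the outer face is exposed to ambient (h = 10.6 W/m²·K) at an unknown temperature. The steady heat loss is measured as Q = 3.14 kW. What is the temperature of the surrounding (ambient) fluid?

Sum the resistances:
  R_conv,in = 1/(hA) = 1/(2120·15.1) = 3.124×10^-5 K/W
  R_titanium = L/(kA) = 0.00293/(22.6·15.1) = 8.586×10^-6 K/W
  R_perlite = L/(kA) = 0.0439/(0.0454·15.1) = 0.06404 K/W
  R_conv,out = 1/(hA) = 1/(10.6·15.1) = 0.006248 K/W
ΣR = 0.07032 K/W
ΔT = Q·ΣR = 3140 × 0.07032 = 220.8 K
Heat flows outward, so T_out = T_in − ΔT = 247 − 220.8 = 26.2 °C

T_out = 26.2 °C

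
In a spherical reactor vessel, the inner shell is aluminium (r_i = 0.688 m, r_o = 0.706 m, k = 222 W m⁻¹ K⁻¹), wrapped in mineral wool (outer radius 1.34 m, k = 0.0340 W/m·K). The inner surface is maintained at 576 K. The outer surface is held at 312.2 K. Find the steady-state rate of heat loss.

Series thermal resistances, inner to outer:
  R_aluminium = (1/0.688 − 1/0.706)/(4πk) = 0.03706/(4π·222) = 1.328×10^-5 K/W
  R_mineral wool = (1/0.706 − 1/1.34)/(4πk) = 0.6702/(4π·0.0340) = 1.569 K/W
ΣR = 1.328×10^-5 + 1.569 = 1.569 K/W
Q = ΔT/ΣR = (576 K − 312.2 K)/1.569 = 168 W

Q = 168 W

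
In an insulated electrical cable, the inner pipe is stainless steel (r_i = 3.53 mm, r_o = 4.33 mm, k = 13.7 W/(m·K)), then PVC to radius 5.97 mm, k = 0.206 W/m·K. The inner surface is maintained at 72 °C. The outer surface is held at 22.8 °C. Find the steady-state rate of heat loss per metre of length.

Series thermal resistances, inner to outer:
  R'_stainless steel = ln(0.00433/0.00353)/(2πk) = 0.2043/(2π·13.7) = 0.002373 m·K/W
  R'_PVC = ln(0.00597/0.00433)/(2πk) = 0.3212/(2π·0.206) = 0.2481 m·K/W
ΣR = 0.002373 + 0.2481 = 0.2505 m·K/W
Q' = ΔT/ΣR = (72 °C − 22.8 °C)/0.2505 = 196 W/m

Q' = 196 W/m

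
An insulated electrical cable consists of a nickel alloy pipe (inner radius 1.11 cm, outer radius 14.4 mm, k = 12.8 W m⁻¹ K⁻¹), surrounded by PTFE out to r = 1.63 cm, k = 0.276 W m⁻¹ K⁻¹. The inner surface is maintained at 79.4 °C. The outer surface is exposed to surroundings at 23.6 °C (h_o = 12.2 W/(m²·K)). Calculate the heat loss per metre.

Q' = 63.8 W/m

Series thermal resistances, inner to outer:
  R'_nickel alloy = ln(0.0144/0.0111)/(2πk) = 0.2603/(2π·12.8) = 0.003236 m·K/W
  R'_PTFE = ln(0.0163/0.0144)/(2πk) = 0.1239/(2π·0.276) = 0.07147 m·K/W
  R'_conv,out = 1/(2πr h) = 1/(2π·0.0163·12.2) = 0.8003 m·K/W
ΣR = 0.003236 + 0.07147 + 0.8003 = 0.8750 m·K/W
Q' = ΔT/ΣR = (79.4 °C − 23.6 °C)/0.8750 = 63.8 W/m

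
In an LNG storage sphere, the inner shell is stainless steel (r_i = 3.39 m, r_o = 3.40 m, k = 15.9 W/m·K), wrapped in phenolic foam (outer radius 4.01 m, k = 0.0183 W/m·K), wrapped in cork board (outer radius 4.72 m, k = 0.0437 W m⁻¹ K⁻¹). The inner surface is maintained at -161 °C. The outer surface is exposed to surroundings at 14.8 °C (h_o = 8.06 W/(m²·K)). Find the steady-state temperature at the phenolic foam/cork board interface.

T = -31.1 °C

Series thermal resistances, inner to outer:
  R_stainless steel = (1/3.39 − 1/3.40)/(4πk) = 8.676×10^-4/(4π·15.9) = 4.342×10^-6 K/W
  R_phenolic foam = (1/3.40 − 1/4.01)/(4πk) = 0.04474/(4π·0.0183) = 0.1946 K/W
  R_cork board = (1/4.01 − 1/4.72)/(4πk) = 0.03751/(4π·0.0437) = 0.06831 K/W
  R_conv,out = 1/(4πr²h) = 1/(4π·4.72²·8.06) = 4.432×10^-4 K/W
ΣR = 4.342×10^-6 + 0.1946 + 0.06831 + 4.432×10^-4 = 0.2634 K/W
Q = ΔT/ΣR = (-161 °C − 14.8 °C)/0.2634 = -667.4 W
From the inner boundary to the phenolic foam/cork board interface, ΣR_partial = 0.1946 K/W.
T_interface = T_in − Q·ΣR_partial = -161 °C − (-667.4)(0.1946) = -31.1 °C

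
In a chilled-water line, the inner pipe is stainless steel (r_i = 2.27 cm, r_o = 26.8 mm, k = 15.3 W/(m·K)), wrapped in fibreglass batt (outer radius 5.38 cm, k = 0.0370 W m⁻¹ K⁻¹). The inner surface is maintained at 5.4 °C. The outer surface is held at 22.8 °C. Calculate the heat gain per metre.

Series thermal resistances, inner to outer:
  R'_stainless steel = ln(0.0268/0.0227)/(2πk) = 0.1660/(2π·15.3) = 0.001727 m·K/W
  R'_fibreglass batt = ln(0.0538/0.0268)/(2πk) = 0.6969/(2π·0.0370) = 2.998 m·K/W
ΣR = 0.001727 + 2.998 = 3.000 m·K/W
Q' = ΔT/ΣR = (5.4 °C − 22.8 °C)/3.000 = -5.80 W/m
(Negative Q' ⇒ heat flows inward; heat gain = 5.80 W/m.)

Q' = 5.80 W/m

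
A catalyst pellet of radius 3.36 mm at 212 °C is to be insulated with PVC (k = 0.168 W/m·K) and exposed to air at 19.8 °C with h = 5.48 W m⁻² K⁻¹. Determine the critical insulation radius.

For a sphere, r_cr = 2k_ins/h = 2·0.168/5.48 = 0.0613 m = 6.13 cm

r_cr = 6.13 cm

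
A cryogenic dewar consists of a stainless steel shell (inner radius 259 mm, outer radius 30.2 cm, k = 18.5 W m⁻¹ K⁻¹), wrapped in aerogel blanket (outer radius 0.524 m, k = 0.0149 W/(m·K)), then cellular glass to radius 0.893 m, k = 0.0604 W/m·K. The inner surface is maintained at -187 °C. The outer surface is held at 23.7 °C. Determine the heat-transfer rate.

Q = 24.7 W

Resistance network (inner→outer):
  R_stainless steel = (1/0.259 − 1/0.302)/(4πk) = 0.5497/(4π·18.5) = 0.002365 K/W
  R_aerogel blanket = (1/0.302 − 1/0.524)/(4πk) = 1.403/(4π·0.0149) = 7.492 K/W
  R_cellular glass = (1/0.524 − 1/0.893)/(4πk) = 0.7886/(4π·0.0604) = 1.039 K/W
ΣR = 0.002365 + 7.492 + 1.039 = 8.533 K/W
Q = ΔT/ΣR = (-187 °C − 23.7 °C)/8.533 = -24.7 W
(Negative Q ⇒ heat flows inward; heat gain = 24.7 W.)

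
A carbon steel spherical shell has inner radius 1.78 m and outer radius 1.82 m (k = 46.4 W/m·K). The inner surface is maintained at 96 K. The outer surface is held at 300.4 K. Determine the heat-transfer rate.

Q = 4πk·ΔT/(1/r₁ − 1/r₂) = 4π × 46.4 × 204.4 / (1/1.78 − 1/1.82) = 9.65×10^6 W

Q = 9.65×10^6 W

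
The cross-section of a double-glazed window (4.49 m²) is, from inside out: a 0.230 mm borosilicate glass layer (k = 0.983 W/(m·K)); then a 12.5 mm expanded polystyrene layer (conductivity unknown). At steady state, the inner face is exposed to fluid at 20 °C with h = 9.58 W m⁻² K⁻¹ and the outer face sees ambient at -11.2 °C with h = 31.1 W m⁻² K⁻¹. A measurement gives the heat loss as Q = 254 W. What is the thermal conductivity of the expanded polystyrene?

k = 0.0301 W/m·K

ΣR = ΔT/Q = |20 − -11.2|/254 = 0.1228 K/W
Known resistances:
  R_conv,in = 1/(hA) = 1/(9.58·4.49) = 0.02325 K/W
  R_borosilicate glass = L/(kA) = 2.30×10^-4/(0.983·4.49) = 5.211×10^-5 K/W
  R_conv,out = 1/(hA) = 1/(31.1·4.49) = 0.007161 K/W
R_expanded polystyrene = ΣR − ΣR_known = 0.1228 − 0.03046 = 0.09234 K/W
L/(kA) = 0.09234 ⇒ k = 0.0125/(0.09234·4.49) = 0.0301 W/m·K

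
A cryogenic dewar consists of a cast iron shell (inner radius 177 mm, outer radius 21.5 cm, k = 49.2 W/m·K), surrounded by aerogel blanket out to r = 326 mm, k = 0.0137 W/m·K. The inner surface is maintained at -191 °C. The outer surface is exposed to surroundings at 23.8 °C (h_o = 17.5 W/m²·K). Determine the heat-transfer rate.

Q = 23.2 W

Series thermal resistances, inner to outer:
  R_cast iron = (1/0.177 − 1/0.215)/(4πk) = 0.9986/(4π·49.2) = 0.001615 K/W
  R_aerogel blanket = (1/0.215 − 1/0.326)/(4πk) = 1.584/(4π·0.0137) = 9.199 K/W
  R_conv,out = 1/(4πr²h) = 1/(4π·0.326²·17.5) = 0.04279 K/W
ΣR = 0.001615 + 9.199 + 0.04279 = 9.243 K/W
Q = ΔT/ΣR = (-191 °C − 23.8 °C)/9.243 = -23.2 W
(Negative Q ⇒ heat flows inward; heat gain = 23.2 W.)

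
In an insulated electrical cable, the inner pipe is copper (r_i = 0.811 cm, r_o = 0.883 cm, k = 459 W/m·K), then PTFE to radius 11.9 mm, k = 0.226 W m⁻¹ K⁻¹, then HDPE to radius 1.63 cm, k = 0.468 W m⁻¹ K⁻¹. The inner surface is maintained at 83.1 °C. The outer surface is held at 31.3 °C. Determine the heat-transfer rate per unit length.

Q' = 163 W/m

Series thermal resistances, inner to outer:
  R'_copper = ln(0.00883/0.00811)/(2πk) = 0.08506/(2π·459) = 2.949×10^-5 m·K/W
  R'_PTFE = ln(0.0119/0.00883)/(2πk) = 0.2984/(2π·0.226) = 0.2101 m·K/W
  R'_HDPE = ln(0.0163/0.0119)/(2πk) = 0.3146/(2π·0.468) = 0.1070 m·K/W
ΣR = 2.949×10^-5 + 0.2101 + 0.1070 = 0.3171 m·K/W
Q' = ΔT/ΣR = (83.1 °C − 31.3 °C)/0.3171 = 163 W/m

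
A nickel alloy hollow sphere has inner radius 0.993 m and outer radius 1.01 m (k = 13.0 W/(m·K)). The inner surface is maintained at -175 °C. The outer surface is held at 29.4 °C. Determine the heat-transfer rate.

Q = 4πk·ΔT/(1/r₁ − 1/r₂) = 4π × 13.0 × 204.4 / (1/0.993 − 1/1.01) = 1.97×10^6 W

Q = 1970 kW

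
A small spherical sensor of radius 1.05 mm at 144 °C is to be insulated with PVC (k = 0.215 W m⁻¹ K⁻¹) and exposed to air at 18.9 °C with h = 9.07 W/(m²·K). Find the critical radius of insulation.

For a sphere, r_cr = 2k_ins/h = 2·0.215/9.07 = 0.0474 m = 4.74 cm

r_cr = 4.74 cm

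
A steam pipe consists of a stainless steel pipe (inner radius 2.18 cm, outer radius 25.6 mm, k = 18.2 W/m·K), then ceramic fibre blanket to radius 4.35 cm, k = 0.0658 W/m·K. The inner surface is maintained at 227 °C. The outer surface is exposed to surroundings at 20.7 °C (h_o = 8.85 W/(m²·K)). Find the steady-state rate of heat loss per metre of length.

Resistance network (inner→outer):
  R'_stainless steel = ln(0.0256/0.0218)/(2πk) = 0.1607/(2π·18.2) = 0.001405 m·K/W
  R'_ceramic fibre blanket = ln(0.0435/0.0256)/(2πk) = 0.5302/(2π·0.0658) = 1.282 m·K/W
  R'_conv,out = 1/(2πr h) = 1/(2π·0.0435·8.85) = 0.4134 m·K/W
ΣR = 0.001405 + 1.282 + 0.4134 = 1.697 m·K/W
Q' = ΔT/ΣR = (227 °C − 20.7 °C)/1.697 = 122 W/m

Q' = 122 W/m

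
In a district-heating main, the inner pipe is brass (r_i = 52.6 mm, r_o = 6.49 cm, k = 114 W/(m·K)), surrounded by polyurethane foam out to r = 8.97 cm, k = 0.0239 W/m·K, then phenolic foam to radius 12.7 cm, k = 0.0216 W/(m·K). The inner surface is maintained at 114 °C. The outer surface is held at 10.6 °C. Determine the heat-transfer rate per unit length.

Q' = 21.9 W/m

Treat each layer as a resistance in series:
  R'_brass = ln(0.0649/0.0526)/(2πk) = 0.2101/(2π·114) = 2.934×10^-4 m·K/W
  R'_polyurethane foam = ln(0.0897/0.0649)/(2πk) = 0.3236/(2π·0.0239) = 2.155 m·K/W
  R'_phenolic foam = ln(0.127/0.0897)/(2πk) = 0.3477/(2π·0.0216) = 2.562 m·K/W
ΣR = 2.934×10^-4 + 2.155 + 2.562 = 4.717 m·K/W
Q' = ΔT/ΣR = (114 °C − 10.6 °C)/4.717 = 21.9 W/m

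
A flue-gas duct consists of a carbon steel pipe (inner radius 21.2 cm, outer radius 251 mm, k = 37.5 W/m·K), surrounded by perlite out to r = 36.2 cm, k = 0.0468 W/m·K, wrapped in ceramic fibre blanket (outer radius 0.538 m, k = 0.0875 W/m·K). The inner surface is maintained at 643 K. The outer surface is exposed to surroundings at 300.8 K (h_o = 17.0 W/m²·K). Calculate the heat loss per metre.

Q' = 172 W/m

Resistance network (inner→outer):
  R'_carbon steel = ln(0.251/0.212)/(2πk) = 0.1689/(2π·37.5) = 7.167×10^-4 m·K/W
  R'_perlite = ln(0.362/0.251)/(2πk) = 0.3662/(2π·0.0468) = 1.245 m·K/W
  R'_ceramic fibre blanket = ln(0.538/0.362)/(2πk) = 0.3962/(2π·0.0875) = 0.7207 m·K/W
  R'_conv,out = 1/(2πr h) = 1/(2π·0.538·17.0) = 0.01740 m·K/W
ΣR = 7.167×10^-4 + 1.245 + 0.7207 + 0.01740 = 1.984 m·K/W
Q' = ΔT/ΣR = (643 K − 300.8 K)/1.984 = 172 W/m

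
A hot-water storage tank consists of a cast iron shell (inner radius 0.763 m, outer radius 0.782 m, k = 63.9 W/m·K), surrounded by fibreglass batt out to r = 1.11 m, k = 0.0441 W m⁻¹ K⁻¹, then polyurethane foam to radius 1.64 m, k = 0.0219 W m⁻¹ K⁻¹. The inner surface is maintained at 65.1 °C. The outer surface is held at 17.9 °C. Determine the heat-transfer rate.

Q = 27.1 W

Resistance network (inner→outer):
  R_cast iron = (1/0.763 − 1/0.782)/(4πk) = 0.03184/(4π·63.9) = 3.966×10^-5 K/W
  R_fibreglass batt = (1/0.782 − 1/1.11)/(4πk) = 0.3779/(4π·0.0441) = 0.6819 K/W
  R_polyurethane foam = (1/1.11 − 1/1.64)/(4πk) = 0.2911/(4π·0.0219) = 1.058 K/W
ΣR = 3.966×10^-5 + 0.6819 + 1.058 = 1.740 K/W
Q = ΔT/ΣR = (65.1 °C − 17.9 °C)/1.740 = 27.1 W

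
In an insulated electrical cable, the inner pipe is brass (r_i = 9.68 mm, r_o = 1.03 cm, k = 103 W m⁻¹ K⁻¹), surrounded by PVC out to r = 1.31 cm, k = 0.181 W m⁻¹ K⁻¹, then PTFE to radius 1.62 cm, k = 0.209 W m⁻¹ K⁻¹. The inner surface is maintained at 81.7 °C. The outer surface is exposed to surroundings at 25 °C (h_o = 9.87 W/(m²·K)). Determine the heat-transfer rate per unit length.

Resistance network (inner→outer):
  R'_brass = ln(0.0103/0.00968)/(2πk) = 0.06208/(2π·103) = 9.593×10^-5 m·K/W
  R'_PVC = ln(0.0131/0.0103)/(2πk) = 0.2405/(2π·0.181) = 0.2114 m·K/W
  R'_PTFE = ln(0.0162/0.0131)/(2πk) = 0.2124/(2π·0.209) = 0.1617 m·K/W
  R'_conv,out = 1/(2πr h) = 1/(2π·0.0162·9.87) = 0.9954 m·K/W
ΣR = 9.593×10^-5 + 0.2114 + 0.1617 + 0.9954 = 1.369 m·K/W
Q' = ΔT/ΣR = (81.7 °C − 25 °C)/1.369 = 41.4 W/m

Q' = 41.4 W/m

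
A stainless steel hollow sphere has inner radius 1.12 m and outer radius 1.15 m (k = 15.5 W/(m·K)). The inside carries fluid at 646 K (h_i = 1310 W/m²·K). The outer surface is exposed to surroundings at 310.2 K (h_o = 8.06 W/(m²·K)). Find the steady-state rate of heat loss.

Q = 44000 W

Resistance network (inner→outer):
  R_conv,in = 1/(4πr²h) = 1/(4π·1.12²·1310) = 4.843×10^-5 K/W
  R_stainless steel = (1/1.12 − 1/1.15)/(4πk) = 0.02329/(4π·15.5) = 1.196×10^-4 K/W
  R_conv,out = 1/(4πr²h) = 1/(4π·1.15²·8.06) = 0.007466 K/W
ΣR = 4.843×10^-5 + 1.196×10^-4 + 0.007466 = 0.007634 K/W
Q = ΔT/ΣR = (646 K − 310.2 K)/0.007634 = 44000 W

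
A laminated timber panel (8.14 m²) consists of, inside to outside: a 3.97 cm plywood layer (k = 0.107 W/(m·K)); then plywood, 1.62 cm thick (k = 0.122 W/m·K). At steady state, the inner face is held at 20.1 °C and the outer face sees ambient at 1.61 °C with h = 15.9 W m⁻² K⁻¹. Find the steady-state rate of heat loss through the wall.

Resistance network (inner→outer):
  R_plywood = L/(kA) = 0.0397/(0.107·8.14) = 0.04558 K/W
  R_plywood = L/(kA) = 0.0162/(0.122·8.14) = 0.01631 K/W
  R_conv,out = 1/(hA) = 1/(15.9·8.14) = 0.007726 K/W
ΣR = 0.04558 + 0.01631 + 0.007726 = 0.06962 K/W
Q = ΔT/ΣR = (20.1 °C − 1.61 °C)/0.06962 = 266 W

Q = 266 W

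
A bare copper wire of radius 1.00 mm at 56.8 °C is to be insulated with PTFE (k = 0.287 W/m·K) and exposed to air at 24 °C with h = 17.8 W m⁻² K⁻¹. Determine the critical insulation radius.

r_cr = 1.61 cm

For a cylinder, r_cr = k_ins/h = 0.287/17.8 = 0.0161 m = 1.61 cm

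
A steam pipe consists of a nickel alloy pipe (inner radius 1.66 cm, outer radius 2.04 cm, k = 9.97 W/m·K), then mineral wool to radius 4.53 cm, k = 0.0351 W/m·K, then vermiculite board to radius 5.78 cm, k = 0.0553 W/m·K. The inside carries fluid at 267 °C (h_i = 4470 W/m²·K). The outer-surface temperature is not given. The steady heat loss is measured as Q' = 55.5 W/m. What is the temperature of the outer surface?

Series resistances:
  R'_conv,in = 1/(2πr h) = 1/(2π·0.0166·4470) = 0.002145 m·K/W
  R'_nickel alloy = ln(0.0204/0.0166)/(2πk) = 0.2061/(2π·9.97) = 0.003291 m·K/W
  R'_mineral wool = ln(0.0453/0.0204)/(2πk) = 0.7978/(2π·0.0351) = 3.617 m·K/W
  R'_vermiculite board = ln(0.0578/0.0453)/(2πk) = 0.2437/(2π·0.0553) = 0.7013 m·K/W
ΣR = 4.324 m·K/W
ΔT = Q'·ΣR = 55.5 × 4.324 = 240.0 K
Heat flows outward, so T_out = T_in − ΔT = 267 − 240.0 = 27.0 °C

T_out = 27.0 °C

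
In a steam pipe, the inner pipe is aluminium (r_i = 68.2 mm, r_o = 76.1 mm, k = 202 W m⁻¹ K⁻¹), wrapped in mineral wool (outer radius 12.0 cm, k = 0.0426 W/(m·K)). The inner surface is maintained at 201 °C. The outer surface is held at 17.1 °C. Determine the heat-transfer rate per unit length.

Q' = 108 W/m

Series thermal resistances, inner to outer:
  R'_aluminium = ln(0.0761/0.0682)/(2πk) = 0.1096/(2π·202) = 8.636×10^-5 m·K/W
  R'_mineral wool = ln(0.120/0.0761)/(2πk) = 0.4554/(2π·0.0426) = 1.702 m·K/W
ΣR = 8.636×10^-5 + 1.702 = 1.702 m·K/W
Q' = ΔT/ΣR = (201 °C − 17.1 °C)/1.702 = 108 W/m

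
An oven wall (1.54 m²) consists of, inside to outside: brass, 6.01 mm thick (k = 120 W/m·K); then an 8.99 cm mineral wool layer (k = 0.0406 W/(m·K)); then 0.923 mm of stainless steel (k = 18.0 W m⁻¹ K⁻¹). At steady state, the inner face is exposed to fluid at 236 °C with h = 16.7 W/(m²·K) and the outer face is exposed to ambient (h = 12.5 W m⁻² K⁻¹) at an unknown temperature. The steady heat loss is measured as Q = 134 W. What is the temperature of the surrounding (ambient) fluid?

Sum the resistances:
  R_conv,in = 1/(hA) = 1/(16.7·1.54) = 0.03888 K/W
  R_brass = L/(kA) = 0.00601/(120·1.54) = 3.252×10^-5 K/W
  R_mineral wool = L/(kA) = 0.0899/(0.0406·1.54) = 1.438 K/W
  R_stainless steel = L/(kA) = 9.23×10^-4/(18.0·1.54) = 3.330×10^-5 K/W
  R_conv,out = 1/(hA) = 1/(12.5·1.54) = 0.05195 K/W
ΣR = 1.529 K/W
ΔT = Q·ΣR = 134 × 1.529 = 204.9 K
Heat flows outward, so T_out = T_in − ΔT = 236 − 204.9 = 31.1 °C

T_out = 31.1 °C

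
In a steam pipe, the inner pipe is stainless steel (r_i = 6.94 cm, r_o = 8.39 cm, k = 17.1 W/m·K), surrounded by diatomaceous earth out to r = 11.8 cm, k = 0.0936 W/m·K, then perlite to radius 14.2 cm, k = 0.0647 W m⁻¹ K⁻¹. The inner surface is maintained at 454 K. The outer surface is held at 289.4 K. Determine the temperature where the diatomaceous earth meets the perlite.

T = 361.7 K

Series thermal resistances, inner to outer:
  R'_stainless steel = ln(0.0839/0.0694)/(2πk) = 0.1897/(2π·17.1) = 0.001766 m·K/W
  R'_diatomaceous earth = ln(0.118/0.0839)/(2πk) = 0.3411/(2π·0.0936) = 0.5799 m·K/W
  R'_perlite = ln(0.142/0.118)/(2πk) = 0.1851/(2π·0.0647) = 0.4554 m·K/W
ΣR = 0.001766 + 0.5799 + 0.4554 = 1.037 m·K/W
Q' = ΔT/ΣR = (454 K − 289.4 K)/1.037 = 158.7 W/m
From the inner boundary to the diatomaceous earth/perlite interface, ΣR_partial = 0.5817 m·K/W.
T_interface = T_in − Q'·ΣR_partial = 454 K − (158.7)(0.5817) = 361.7 K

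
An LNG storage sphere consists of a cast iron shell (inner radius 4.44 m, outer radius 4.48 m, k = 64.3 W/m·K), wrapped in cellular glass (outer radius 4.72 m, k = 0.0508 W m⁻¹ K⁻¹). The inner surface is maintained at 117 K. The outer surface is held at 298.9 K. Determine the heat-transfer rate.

Q = 10.2 kW

Treat each layer as a resistance in series:
  R_cast iron = (1/4.44 − 1/4.48)/(4πk) = 0.002011/(4π·64.3) = 2.489×10^-6 K/W
  R_cellular glass = (1/4.48 − 1/4.72)/(4πk) = 0.01135/(4π·0.0508) = 0.01778 K/W
ΣR = 2.489×10^-6 + 0.01778 = 0.01778 K/W
Q = ΔT/ΣR = (117 K − 298.9 K)/0.01778 = -10200 W
(Negative Q ⇒ heat flows inward; heat gain = 10200 W.)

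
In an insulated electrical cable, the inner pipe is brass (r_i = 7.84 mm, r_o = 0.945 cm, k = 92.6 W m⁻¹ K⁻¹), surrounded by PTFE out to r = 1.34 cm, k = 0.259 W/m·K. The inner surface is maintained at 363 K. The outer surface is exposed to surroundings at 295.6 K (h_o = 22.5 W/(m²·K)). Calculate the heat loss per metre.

Resistance network (inner→outer):
  R'_brass = ln(0.00945/0.00784)/(2πk) = 0.1868/(2π·92.6) = 3.210×10^-4 m·K/W
  R'_PTFE = ln(0.0134/0.00945)/(2πk) = 0.3492/(2π·0.259) = 0.2146 m·K/W
  R'_conv,out = 1/(2πr h) = 1/(2π·0.0134·22.5) = 0.5279 m·K/W
ΣR = 3.210×10^-4 + 0.2146 + 0.5279 = 0.7428 m·K/W
Q' = ΔT/ΣR = (363 K − 295.6 K)/0.7428 = 90.7 W/m

Q' = 90.7 W/m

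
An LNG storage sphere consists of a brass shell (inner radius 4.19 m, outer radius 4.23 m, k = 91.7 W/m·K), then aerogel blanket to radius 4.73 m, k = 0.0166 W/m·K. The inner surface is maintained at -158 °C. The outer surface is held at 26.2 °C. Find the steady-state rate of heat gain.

Resistance network (inner→outer):
  R_brass = (1/4.19 − 1/4.23)/(4πk) = 0.002257/(4π·91.7) = 1.959×10^-6 K/W
  R_aerogel blanket = (1/4.23 − 1/4.73)/(4πk) = 0.02499/(4π·0.0166) = 0.1198 K/W
ΣR = 1.959×10^-6 + 0.1198 = 0.1198 K/W
Q = ΔT/ΣR = (-158 °C − 26.2 °C)/0.1198 = -1540 W
(Negative Q ⇒ heat flows inward; heat gain = 1540 W.)

Q = 1540 W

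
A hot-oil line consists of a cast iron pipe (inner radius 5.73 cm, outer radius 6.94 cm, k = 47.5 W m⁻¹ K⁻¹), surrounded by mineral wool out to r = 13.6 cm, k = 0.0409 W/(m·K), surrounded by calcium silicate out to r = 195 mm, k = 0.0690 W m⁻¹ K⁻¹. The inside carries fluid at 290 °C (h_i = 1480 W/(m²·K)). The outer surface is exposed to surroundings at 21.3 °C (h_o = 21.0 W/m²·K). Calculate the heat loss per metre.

Q' = 77.0 W/m

Treat each layer as a resistance in series:
  R'_conv,in = 1/(2πr h) = 1/(2π·0.0573·1480) = 0.001877 m·K/W
  R'_cast iron = ln(0.0694/0.0573)/(2πk) = 0.1916/(2π·47.5) = 6.419×10^-4 m·K/W
  R'_mineral wool = ln(0.136/0.0694)/(2πk) = 0.6728/(2π·0.0409) = 2.618 m·K/W
  R'_calcium silicate = ln(0.195/0.136)/(2πk) = 0.3603/(2π·0.0690) = 0.8312 m·K/W
  R'_conv,out = 1/(2πr h) = 1/(2π·0.195·21.0) = 0.03887 m·K/W
ΣR = 0.001877 + 6.419×10^-4 + 2.618 + 0.8312 + 0.03887 = 3.491 m·K/W
Q' = ΔT/ΣR = (290 °C − 21.3 °C)/3.491 = 77.0 W/m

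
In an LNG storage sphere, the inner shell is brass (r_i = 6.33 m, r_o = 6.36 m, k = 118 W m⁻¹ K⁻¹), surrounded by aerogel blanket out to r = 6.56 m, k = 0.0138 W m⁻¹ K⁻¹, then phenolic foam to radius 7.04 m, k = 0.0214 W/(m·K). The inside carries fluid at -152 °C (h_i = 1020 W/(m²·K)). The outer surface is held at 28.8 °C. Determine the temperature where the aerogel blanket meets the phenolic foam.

Series thermal resistances, inner to outer:
  R_conv,in = 1/(4πr²h) = 1/(4π·6.33²·1020) = 1.947×10^-6 K/W
  R_brass = (1/6.33 − 1/6.36)/(4πk) = 7.452×10^-4/(4π·118) = 5.025×10^-7 K/W
  R_aerogel blanket = (1/6.36 − 1/6.56)/(4πk) = 0.004794/(4π·0.0138) = 0.02764 K/W
  R_phenolic foam = (1/6.56 − 1/7.04)/(4πk) = 0.01039/(4π·0.0214) = 0.03865 K/W
ΣR = 1.947×10^-6 + 5.025×10^-7 + 0.02764 + 0.03865 = 0.06629 K/W
Q = ΔT/ΣR = (-152 °C − 28.8 °C)/0.06629 = -2727 W
From the inner boundary to the aerogel blanket/phenolic foam interface, ΣR_partial = 0.02764 K/W.
T_interface = T_in − Q·ΣR_partial = -152 °C − (-2727)(0.02764) = -76.6 °C

T = -76.6 °C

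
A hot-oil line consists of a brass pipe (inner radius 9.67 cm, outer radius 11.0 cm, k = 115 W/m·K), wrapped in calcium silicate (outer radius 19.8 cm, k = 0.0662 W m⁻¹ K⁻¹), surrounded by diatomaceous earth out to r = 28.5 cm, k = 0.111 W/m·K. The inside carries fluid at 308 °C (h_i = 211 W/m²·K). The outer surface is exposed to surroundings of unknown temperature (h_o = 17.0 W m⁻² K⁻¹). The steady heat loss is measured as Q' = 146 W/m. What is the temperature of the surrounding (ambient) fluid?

T_out = 19.5 °C

Series resistances:
  R'_conv,in = 1/(2πr h) = 1/(2π·0.0967·211) = 0.007800 m·K/W
  R'_brass = ln(0.110/0.0967)/(2πk) = 0.1289/(2π·115) = 1.783×10^-4 m·K/W
  R'_calcium silicate = ln(0.198/0.110)/(2πk) = 0.5878/(2π·0.0662) = 1.413 m·K/W
  R'_diatomaceous earth = ln(0.285/0.198)/(2πk) = 0.3642/(2π·0.111) = 0.5222 m·K/W
  R'_conv,out = 1/(2πr h) = 1/(2π·0.285·17.0) = 0.03285 m·K/W
ΣR = 1.976 m·K/W
ΔT = Q'·ΣR = 146 × 1.976 = 288.5 K
Heat flows outward, so T_out = T_in − ΔT = 308 − 288.5 = 19.5 °C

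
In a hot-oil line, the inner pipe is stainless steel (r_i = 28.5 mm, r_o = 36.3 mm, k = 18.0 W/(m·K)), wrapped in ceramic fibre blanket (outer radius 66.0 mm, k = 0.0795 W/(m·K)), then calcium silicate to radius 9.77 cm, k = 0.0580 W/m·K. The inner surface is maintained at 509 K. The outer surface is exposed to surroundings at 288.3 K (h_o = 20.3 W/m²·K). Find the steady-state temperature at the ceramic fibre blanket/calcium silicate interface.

T = 397 K

Series thermal resistances, inner to outer:
  R'_stainless steel = ln(0.0363/0.0285)/(2πk) = 0.2419/(2π·18.0) = 0.002139 m·K/W
  R'_ceramic fibre blanket = ln(0.0660/0.0363)/(2πk) = 0.5978/(2π·0.0795) = 1.197 m·K/W
  R'_calcium silicate = ln(0.0977/0.0660)/(2πk) = 0.3922/(2π·0.0580) = 1.076 m·K/W
  R'_conv,out = 1/(2πr h) = 1/(2π·0.0977·20.3) = 0.08025 m·K/W
ΣR = 0.002139 + 1.197 + 1.076 + 0.08025 = 2.355 m·K/W
Q' = ΔT/ΣR = (509 K − 288.3 K)/2.355 = 93.72 W/m
From the inner boundary to the ceramic fibre blanket/calcium silicate interface, ΣR_partial = 1.199 m·K/W.
T_interface = T_in − Q'·ΣR_partial = 509 K − (93.72)(1.199) = 397 K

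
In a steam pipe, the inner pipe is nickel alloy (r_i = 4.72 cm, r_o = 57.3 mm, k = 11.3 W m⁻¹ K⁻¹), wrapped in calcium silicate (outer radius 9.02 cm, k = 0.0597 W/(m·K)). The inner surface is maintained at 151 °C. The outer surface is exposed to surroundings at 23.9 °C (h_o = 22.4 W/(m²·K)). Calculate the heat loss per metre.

Series thermal resistances, inner to outer:
  R'_nickel alloy = ln(0.0573/0.0472)/(2πk) = 0.1939/(2π·11.3) = 0.002731 m·K/W
  R'_calcium silicate = ln(0.0902/0.0573)/(2πk) = 0.4537/(2π·0.0597) = 1.210 m·K/W
  R'_conv,out = 1/(2πr h) = 1/(2π·0.0902·22.4) = 0.07877 m·K/W
ΣR = 0.002731 + 1.210 + 0.07877 = 1.292 m·K/W
Q' = ΔT/ΣR = (151 °C − 23.9 °C)/1.292 = 98.4 W/m

Q' = 98.4 W/m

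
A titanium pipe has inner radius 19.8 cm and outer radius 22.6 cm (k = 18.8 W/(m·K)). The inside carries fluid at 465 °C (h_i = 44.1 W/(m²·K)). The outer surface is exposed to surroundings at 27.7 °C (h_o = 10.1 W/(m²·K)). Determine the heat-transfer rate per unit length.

Resistance network (inner→outer):
  R'_conv,in = 1/(2πr h) = 1/(2π·0.198·44.1) = 0.01823 m·K/W
  R'_titanium = ln(0.226/0.198)/(2πk) = 0.1323/(2π·18.8) = 0.001120 m·K/W
  R'_conv,out = 1/(2πr h) = 1/(2π·0.226·10.1) = 0.06973 m·K/W
ΣR = 0.01823 + 0.001120 + 0.06973 = 0.08908 m·K/W
Q' = ΔT/ΣR = (465 °C − 27.7 °C)/0.08908 = 4910 W/m

Q' = 4.91 kW/m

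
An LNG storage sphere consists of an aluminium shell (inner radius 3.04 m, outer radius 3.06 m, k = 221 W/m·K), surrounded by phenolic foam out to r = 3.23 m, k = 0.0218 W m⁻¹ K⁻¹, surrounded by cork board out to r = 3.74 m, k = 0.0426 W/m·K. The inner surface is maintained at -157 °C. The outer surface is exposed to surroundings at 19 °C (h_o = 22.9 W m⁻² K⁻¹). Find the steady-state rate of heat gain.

Series thermal resistances, inner to outer:
  R_aluminium = (1/3.04 − 1/3.06)/(4πk) = 0.002150/(4π·221) = 7.742×10^-7 K/W
  R_phenolic foam = (1/3.06 − 1/3.23)/(4πk) = 0.01720/(4π·0.0218) = 0.06279 K/W
  R_cork board = (1/3.23 − 1/3.74)/(4πk) = 0.04222/(4π·0.0426) = 0.07886 K/W
  R_conv,out = 1/(4πr²h) = 1/(4π·3.74²·22.9) = 2.484×10^-4 K/W
ΣR = 7.742×10^-7 + 0.06279 + 0.07886 + 2.484×10^-4 = 0.1419 K/W
Q = ΔT/ΣR = (-157 °C − 19 °C)/0.1419 = -1240 W
(Negative Q ⇒ heat flows inward; heat gain = 1240 W.)

Q = 1240 W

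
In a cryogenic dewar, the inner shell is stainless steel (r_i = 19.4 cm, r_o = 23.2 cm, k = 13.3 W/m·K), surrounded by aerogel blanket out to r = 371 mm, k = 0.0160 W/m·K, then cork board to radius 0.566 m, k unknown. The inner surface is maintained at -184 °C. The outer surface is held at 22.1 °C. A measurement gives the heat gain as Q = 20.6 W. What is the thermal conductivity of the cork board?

k = 0.0376 W/m·K

ΣR = ΔT/Q = |-184 − 22.1|/20.6 = 10.00 K/W
Known resistances:
  R_stainless steel = (1/0.194 − 1/0.232)/(4πk) = 0.8443/(4π·13.3) = 0.005052 K/W
  R_aerogel blanket = (1/0.232 − 1/0.371)/(4πk) = 1.615/(4π·0.0160) = 8.032 K/W
R_cork board = ΣR − ΣR_known = 10.00 − 8.037 = 1.963 K/W
(1/r₁−1/r₂)/(4πk) = 1.963 ⇒ k = 0.9286/(4π·1.963) = 0.0376 W/m·K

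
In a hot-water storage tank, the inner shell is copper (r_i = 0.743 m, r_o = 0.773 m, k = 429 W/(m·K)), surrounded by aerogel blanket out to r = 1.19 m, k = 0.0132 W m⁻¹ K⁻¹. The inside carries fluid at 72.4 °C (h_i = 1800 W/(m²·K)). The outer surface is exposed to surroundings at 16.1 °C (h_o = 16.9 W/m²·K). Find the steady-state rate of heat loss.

Series thermal resistances, inner to outer:
  R_conv,in = 1/(4πr²h) = 1/(4π·0.743²·1800) = 8.008×10^-5 K/W
  R_copper = (1/0.743 − 1/0.773)/(4πk) = 0.05223/(4π·429) = 9.689×10^-6 K/W
  R_aerogel blanket = (1/0.773 − 1/1.19)/(4πk) = 0.4533/(4π·0.0132) = 2.733 K/W
  R_conv,out = 1/(4πr²h) = 1/(4π·1.19²·16.9) = 0.003325 K/W
ΣR = 8.008×10^-5 + 9.689×10^-6 + 2.733 + 0.003325 = 2.736 K/W
Q = ΔT/ΣR = (72.4 °C − 16.1 °C)/2.736 = 20.6 W

Q = 20.6 W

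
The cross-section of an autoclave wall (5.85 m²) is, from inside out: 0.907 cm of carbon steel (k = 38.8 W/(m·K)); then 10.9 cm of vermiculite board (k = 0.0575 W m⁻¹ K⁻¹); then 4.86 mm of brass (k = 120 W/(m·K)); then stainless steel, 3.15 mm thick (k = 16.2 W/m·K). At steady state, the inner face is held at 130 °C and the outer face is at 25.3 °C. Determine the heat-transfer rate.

Treat each layer as a resistance in series:
  R_carbon steel = L/(kA) = 0.00907/(38.8·5.85) = 3.996×10^-5 K/W
  R_vermiculite board = L/(kA) = 0.109/(0.0575·5.85) = 0.3240 K/W
  R_brass = L/(kA) = 0.00486/(120·5.85) = 6.923×10^-6 K/W
  R_stainless steel = L/(kA) = 0.00315/(16.2·5.85) = 3.324×10^-5 K/W
ΣR = 3.996×10^-5 + 0.3240 + 6.923×10^-6 + 3.324×10^-5 = 0.3241 K/W
Q = ΔT/ΣR = (130 °C − 25.3 °C)/0.3241 = 323 W

Q = 323 W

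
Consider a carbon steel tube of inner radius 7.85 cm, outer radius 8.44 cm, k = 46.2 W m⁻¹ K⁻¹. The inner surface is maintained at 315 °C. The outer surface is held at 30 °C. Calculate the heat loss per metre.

Q' = 2πk·ΔT/ln(r₂/r₁) = 2π × 46.2 × 285 / ln(0.0844/0.0785) = 1.14×10^6 W/m

Q' = 1.14×10^6 W/m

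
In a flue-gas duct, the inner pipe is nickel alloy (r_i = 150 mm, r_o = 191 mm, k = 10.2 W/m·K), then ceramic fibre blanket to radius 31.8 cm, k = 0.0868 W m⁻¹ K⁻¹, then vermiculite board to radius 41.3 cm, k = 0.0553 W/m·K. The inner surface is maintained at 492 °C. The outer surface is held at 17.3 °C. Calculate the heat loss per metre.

Resistance network (inner→outer):
  R'_nickel alloy = ln(0.191/0.150)/(2πk) = 0.2416/(2π·10.2) = 0.003770 m·K/W
  R'_ceramic fibre blanket = ln(0.318/0.191)/(2πk) = 0.5098/(2π·0.0868) = 0.9347 m·K/W
  R'_vermiculite board = ln(0.413/0.318)/(2πk) = 0.2614/(2π·0.0553) = 0.7523 m·K/W
ΣR = 0.003770 + 0.9347 + 0.7523 = 1.691 m·K/W
Q' = ΔT/ΣR = (492 °C − 17.3 °C)/1.691 = 281 W/m

Q' = 281 W/m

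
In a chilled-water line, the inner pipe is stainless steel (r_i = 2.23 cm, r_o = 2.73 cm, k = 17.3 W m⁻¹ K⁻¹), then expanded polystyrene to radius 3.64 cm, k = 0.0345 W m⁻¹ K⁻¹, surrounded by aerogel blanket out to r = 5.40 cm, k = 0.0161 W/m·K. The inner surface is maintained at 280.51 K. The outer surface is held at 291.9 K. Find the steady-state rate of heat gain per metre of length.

Resistance network (inner→outer):
  R'_stainless steel = ln(0.0273/0.0223)/(2πk) = 0.2023/(2π·17.3) = 0.001861 m·K/W
  R'_expanded polystyrene = ln(0.0364/0.0273)/(2πk) = 0.2877/(2π·0.0345) = 1.327 m·K/W
  R'_aerogel blanket = ln(0.0540/0.0364)/(2πk) = 0.3944/(2π·0.0161) = 3.899 m·K/W
ΣR = 0.001861 + 1.327 + 3.899 = 5.228 m·K/W
Q' = ΔT/ΣR = (280.51 K − 291.9 K)/5.228 = -2.18 W/m
(Negative Q' ⇒ heat flows inward; heat gain = 2.18 W/m.)

Q' = 2.18 W/m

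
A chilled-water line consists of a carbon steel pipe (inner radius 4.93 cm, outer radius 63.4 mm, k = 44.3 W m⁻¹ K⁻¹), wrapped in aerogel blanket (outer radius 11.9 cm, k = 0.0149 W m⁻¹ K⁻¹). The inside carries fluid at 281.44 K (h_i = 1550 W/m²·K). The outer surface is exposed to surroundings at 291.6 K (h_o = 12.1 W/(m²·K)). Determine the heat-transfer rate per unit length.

Q' = 1.49 W/m

Series thermal resistances, inner to outer:
  R'_conv,in = 1/(2πr h) = 1/(2π·0.0493·1550) = 0.002083 m·K/W
  R'_carbon steel = ln(0.0634/0.0493)/(2πk) = 0.2515/(2π·44.3) = 9.037×10^-4 m·K/W
  R'_aerogel blanket = ln(0.119/0.0634)/(2πk) = 0.6297/(2π·0.0149) = 6.726 m·K/W
  R'_conv,out = 1/(2πr h) = 1/(2π·0.119·12.1) = 0.1105 m·K/W
ΣR = 0.002083 + 9.037×10^-4 + 6.726 + 0.1105 = 6.839 m·K/W
Q' = ΔT/ΣR = (281.44 K − 291.6 K)/6.839 = -1.49 W/m
(Negative Q' ⇒ heat flows inward; heat gain = 1.49 W/m.)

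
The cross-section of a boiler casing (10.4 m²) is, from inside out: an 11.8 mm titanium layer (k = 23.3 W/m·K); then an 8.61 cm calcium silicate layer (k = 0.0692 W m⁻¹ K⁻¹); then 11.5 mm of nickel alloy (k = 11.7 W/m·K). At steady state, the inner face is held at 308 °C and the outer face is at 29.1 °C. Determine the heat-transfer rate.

Treat each layer as a resistance in series:
  R_titanium = L/(kA) = 0.0118/(23.3·10.4) = 4.870×10^-5 K/W
  R_calcium silicate = L/(kA) = 0.0861/(0.0692·10.4) = 0.1196 K/W
  R_nickel alloy = L/(kA) = 0.0115/(11.7·10.4) = 9.451×10^-5 K/W
ΣR = 4.870×10^-5 + 0.1196 + 9.451×10^-5 = 0.1197 K/W
Q = ΔT/ΣR = (308 °C − 29.1 °C)/0.1197 = 2330 W

Q = 2330 W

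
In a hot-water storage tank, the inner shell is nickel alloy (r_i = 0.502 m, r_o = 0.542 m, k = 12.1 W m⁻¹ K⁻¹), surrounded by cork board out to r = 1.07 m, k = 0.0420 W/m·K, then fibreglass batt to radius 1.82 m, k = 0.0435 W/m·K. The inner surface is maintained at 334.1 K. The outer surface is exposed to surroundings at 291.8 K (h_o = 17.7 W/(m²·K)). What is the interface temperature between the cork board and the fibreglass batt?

Treat each layer as a resistance in series:
  R_nickel alloy = (1/0.502 − 1/0.542)/(4πk) = 0.1470/(4π·12.1) = 9.669×10^-4 K/W
  R_cork board = (1/0.542 − 1/1.07)/(4πk) = 0.9104/(4π·0.0420) = 1.725 K/W
  R_fibreglass batt = (1/1.07 − 1/1.82)/(4πk) = 0.3851/(4π·0.0435) = 0.7045 K/W
  R_conv,out = 1/(4πr²h) = 1/(4π·1.82²·17.7) = 0.001357 K/W
ΣR = 9.669×10^-4 + 1.725 + 0.7045 + 0.001357 = 2.432 K/W
Q = ΔT/ΣR = (334.1 K − 291.8 K)/2.432 = 17.39 W
From the inner boundary to the cork board/fibreglass batt interface, ΣR_partial = 1.726 K/W.
T_interface = T_in − Q·ΣR_partial = 334.1 K − (17.39)(1.726) = 304.1 K

T = 304.1 K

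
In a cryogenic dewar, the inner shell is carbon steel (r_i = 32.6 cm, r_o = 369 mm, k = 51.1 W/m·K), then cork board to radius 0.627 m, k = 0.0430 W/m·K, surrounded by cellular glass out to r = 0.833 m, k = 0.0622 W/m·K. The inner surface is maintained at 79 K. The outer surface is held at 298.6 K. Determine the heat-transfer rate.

Treat each layer as a resistance in series:
  R_carbon steel = (1/0.326 − 1/0.369)/(4πk) = 0.3575/(4π·51.1) = 5.567×10^-4 K/W
  R_cork board = (1/0.369 − 1/0.627)/(4πk) = 1.115/(4π·0.0430) = 2.064 K/W
  R_cellular glass = (1/0.627 − 1/0.833)/(4πk) = 0.3944/(4π·0.0622) = 0.5046 K/W
ΣR = 5.567×10^-4 + 2.064 + 0.5046 = 2.569 K/W
Q = ΔT/ΣR = (79 K − 298.6 K)/2.569 = -85.5 W
(Negative Q ⇒ heat flows inward; heat gain = 85.5 W.)

Q = 85.5 W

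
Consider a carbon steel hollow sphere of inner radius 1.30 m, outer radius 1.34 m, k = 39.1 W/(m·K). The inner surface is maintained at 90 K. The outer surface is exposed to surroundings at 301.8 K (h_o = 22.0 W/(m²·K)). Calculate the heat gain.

Q = 1.03×10^5 W

Resistance network (inner→outer):
  R_carbon steel = (1/1.30 − 1/1.34)/(4πk) = 0.02296/(4π·39.1) = 4.673×10^-5 K/W
  R_conv,out = 1/(4πr²h) = 1/(4π·1.34²·22.0) = 0.002014 K/W
ΣR = 4.673×10^-5 + 0.002014 = 0.002061 K/W
Q = ΔT/ΣR = (90 K − 301.8 K)/0.002061 = -1.03×10^5 W
(Negative Q ⇒ heat flows inward; heat gain = 1.03×10^5 W.)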